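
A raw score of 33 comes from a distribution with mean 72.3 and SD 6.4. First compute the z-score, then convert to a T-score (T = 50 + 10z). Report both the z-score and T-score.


z = (X - mean) / SD = (33 - 72.3) / 6.4
z = -39.3 / 6.4
z = -6.1406
T-score = T = 50 + 10z
Carry z at full precision (z = -39.3 / 6.4) into the conversion:
T-score = 50 + 10 * (-39.3 / 6.4) = 50 + -393 / 6.4
T-score = 50 + -61.4062
T-score = -11.4062

-11.4062


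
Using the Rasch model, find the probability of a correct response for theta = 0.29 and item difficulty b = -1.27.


theta - b = 0.29 - -1.27 = 1.56
exp(-(theta - b)) = exp(-1.56) = 0.2101
P = 1 / (1 + 0.2101)
P = 0.8264

0.8264


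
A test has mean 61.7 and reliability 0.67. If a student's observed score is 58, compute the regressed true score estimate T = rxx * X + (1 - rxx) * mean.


T_est = rxx * X + (1 - rxx) * mean
T_est = 0.67 * 58 + 0.33 * 61.7
T_est = 38.86 + 20.361
T_est = 59.221

59.221


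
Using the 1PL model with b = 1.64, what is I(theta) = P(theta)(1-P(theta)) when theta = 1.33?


P = 1/(1+exp(-(1.33-1.64))) = 0.4231
I = P*(1-P) = 0.4231 * 0.5769
I = 0.2441

0.2441


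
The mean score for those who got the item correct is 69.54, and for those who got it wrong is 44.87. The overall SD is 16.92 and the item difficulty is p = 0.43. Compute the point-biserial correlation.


q = 1 - p = 0.57
rpb = ((M1 - M0) / SD) * sqrt(p * q)
rpb = ((69.54 - 44.87) / 16.92) * sqrt(0.43 * 0.57)
rpb = 0.7218

0.7218


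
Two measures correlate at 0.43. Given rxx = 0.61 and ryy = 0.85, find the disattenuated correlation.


r_corrected = rxy / sqrt(rxx * ryy)
= 0.43 / sqrt(0.61 * 0.85)
= 0.43 / sqrt(0.5185)
= 0.43 / 0.720069
r_corrected = 0.5972

0.5972


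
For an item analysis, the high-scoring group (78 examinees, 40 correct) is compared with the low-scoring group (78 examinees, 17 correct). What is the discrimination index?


p_upper = 40/78 = 0.5128
p_lower = 17/78 = 0.2179
D = 0.5128 - 0.2179 = 0.2949

0.2949


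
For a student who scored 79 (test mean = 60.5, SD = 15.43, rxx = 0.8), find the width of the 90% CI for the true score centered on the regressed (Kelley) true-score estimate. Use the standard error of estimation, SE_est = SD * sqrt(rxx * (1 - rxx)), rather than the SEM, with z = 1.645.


True score estimate = 0.8*79 + 0.2*60.5 = 75.3
SE_est = SD * sqrt(rxx * (1 - rxx)) = 15.43 * sqrt(0.8 * 0.2) = 15.43 * sqrt(0.16) = 6.172
CI = T_est +/- z * SE_est, so width = 2 * z * SE_est = 2 * 1.645 * 6.172
Width = 20.3059

20.3059


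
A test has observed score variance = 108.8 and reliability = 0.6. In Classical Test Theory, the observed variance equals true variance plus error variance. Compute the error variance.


var_true = rxx * var_obs = 0.6 * 108.8 = 65.28
var_error = var_obs - var_true
var_error = 108.8 - 65.28
var_error = 43.52

43.52


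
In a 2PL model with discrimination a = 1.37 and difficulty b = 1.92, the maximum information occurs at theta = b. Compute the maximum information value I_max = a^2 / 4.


For 2PL, max info at theta = b = 1.92
I_max = a^2 / 4 = 1.37^2 / 4
= 1.8769 / 4
I_max = 0.4692

0.4692


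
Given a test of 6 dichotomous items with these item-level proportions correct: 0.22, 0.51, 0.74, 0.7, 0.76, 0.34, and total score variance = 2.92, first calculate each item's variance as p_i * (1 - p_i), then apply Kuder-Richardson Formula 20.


For each item, compute p_i * q_i:
  Item 1: 0.22 * 0.78 = 0.1716
  Item 2: 0.51 * 0.49 = 0.2499
  Item 3: 0.74 * 0.26 = 0.1924
  Item 4: 0.7 * 0.3 = 0.21
  Item 5: 0.76 * 0.24 = 0.1824
  Item 6: 0.34 * 0.66 = 0.2244
Sum(p_i * q_i) = 0.1716 + 0.2499 + 0.1924 + 0.21 + 0.1824 + 0.2244 = 1.2307
KR-20 = (k/(k-1)) * (1 - Sum(p_i*q_i) / Var_total)
= (6/5) * (1 - 1.2307/2.92)
= 1.2 * 0.5785
KR-20 = 0.6942

0.6942


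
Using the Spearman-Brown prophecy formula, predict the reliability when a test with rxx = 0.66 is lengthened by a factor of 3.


r_new = (n * rxx) / (1 + (n-1) * rxx)
r_new = (3 * 0.66) / (1 + 2 * 0.66)
r_new = 1.98 / 2.32
r_new = 0.8534

0.8534


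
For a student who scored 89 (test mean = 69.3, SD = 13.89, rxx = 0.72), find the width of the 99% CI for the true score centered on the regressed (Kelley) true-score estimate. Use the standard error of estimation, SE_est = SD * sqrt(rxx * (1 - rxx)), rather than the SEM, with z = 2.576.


True score estimate = 0.72*89 + 0.28*69.3 = 83.484
SE_est = SD * sqrt(rxx * (1 - rxx)) = 13.89 * sqrt(0.72 * 0.28) = 13.89 * sqrt(0.2016) = 6.236595
CI = T_est +/- z * SE_est, so width = 2 * z * SE_est = 2 * 2.576 * 6.236595
Width = 32.1309

32.1309


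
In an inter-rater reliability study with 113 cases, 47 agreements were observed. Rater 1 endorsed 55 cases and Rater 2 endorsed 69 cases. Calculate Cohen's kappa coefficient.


P_o = 47/113 = 0.415929
P_e = (55*69 + 58*44) / 12769 = 0.497063
kappa = (P_o - P_e) / (1 - P_e)
kappa = (0.415929 - 0.497063) / (1 - 0.497063)
kappa = -0.1613

-0.1613


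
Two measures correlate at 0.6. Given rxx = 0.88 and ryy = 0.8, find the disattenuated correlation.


r_corrected = rxy / sqrt(rxx * ryy)
= 0.6 / sqrt(0.88 * 0.8)
= 0.6 / sqrt(0.704)
= 0.6 / 0.839047
r_corrected = 0.7151

0.7151


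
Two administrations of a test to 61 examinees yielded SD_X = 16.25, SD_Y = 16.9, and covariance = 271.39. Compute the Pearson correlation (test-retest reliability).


r = cov(X,Y) / (SD_X * SD_Y)
r = 271.39 / (16.25 * 16.9)
r = 271.39 / 274.625
r = 0.9882

0.9882


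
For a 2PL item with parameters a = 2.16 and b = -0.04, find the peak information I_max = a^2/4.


For 2PL, max info at theta = b = -0.04
I_max = a^2 / 4 = 2.16^2 / 4
= 4.6656 / 4
I_max = 1.1664

1.1664


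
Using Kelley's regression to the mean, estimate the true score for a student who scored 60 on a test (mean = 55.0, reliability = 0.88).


T_est = rxx * X + (1 - rxx) * mean
T_est = 0.88 * 60 + 0.12 * 55.0
T_est = 52.8 + 6.6
T_est = 59.4

59.4


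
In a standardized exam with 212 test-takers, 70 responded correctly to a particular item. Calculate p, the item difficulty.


Item difficulty p = number correct / total examinees
p = 70 / 212
p = 0.3302

0.3302


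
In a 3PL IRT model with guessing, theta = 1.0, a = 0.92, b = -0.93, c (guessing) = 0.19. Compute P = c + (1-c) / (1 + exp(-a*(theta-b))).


logit = 0.92*(1.0 - -0.93) = 1.7756
P* = 1/(1 + exp(-1.7756)) = 0.8552
P = 0.19 + (1 - 0.19) * 0.8552
P = 0.8827

0.8827


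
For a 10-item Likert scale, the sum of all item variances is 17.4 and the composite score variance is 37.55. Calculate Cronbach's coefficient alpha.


alpha = (k/(k-1)) * (1 - sum(si^2)/s_total^2)
= (10/9) * (1 - 17.4/37.55)
alpha = 0.5962

0.5962


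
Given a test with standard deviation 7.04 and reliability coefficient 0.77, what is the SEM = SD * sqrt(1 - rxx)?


SEM = SD * sqrt(1 - rxx)
SEM = 7.04 * sqrt(1 - 0.77)
SEM = 7.04 * sqrt(0.23) = 7.04 * 0.479583
SEM = 3.3763

3.3763


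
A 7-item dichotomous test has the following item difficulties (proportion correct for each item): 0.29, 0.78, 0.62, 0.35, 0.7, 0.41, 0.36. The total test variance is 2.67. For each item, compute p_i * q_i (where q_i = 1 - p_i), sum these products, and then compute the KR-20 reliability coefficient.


For each item, compute p_i * q_i:
  Item 1: 0.29 * 0.71 = 0.2059
  Item 2: 0.78 * 0.22 = 0.1716
  Item 3: 0.62 * 0.38 = 0.2356
  Item 4: 0.35 * 0.65 = 0.2275
  Item 5: 0.7 * 0.3 = 0.21
  Item 6: 0.41 * 0.59 = 0.2419
  Item 7: 0.36 * 0.64 = 0.2304
Sum(p_i * q_i) = 0.2059 + 0.1716 + 0.2356 + 0.2275 + 0.21 + 0.2419 + 0.2304 = 1.5229
KR-20 = (k/(k-1)) * (1 - Sum(p_i*q_i) / Var_total)
= (7/6) * (1 - 1.5229/2.67)
= 1.1667 * 0.4296
KR-20 = 0.5012

0.5012


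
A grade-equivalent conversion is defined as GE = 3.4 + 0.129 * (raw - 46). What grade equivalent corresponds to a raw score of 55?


raw - median = 55 - 46 = 9
slope * diff = 0.129 * 9 = 1.161
GE = 3.4 + 1.161
GE = 4.561

4.561


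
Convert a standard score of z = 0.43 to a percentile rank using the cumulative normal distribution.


CDF(z) = 0.5 * (1 + erf(z/sqrt(2)))
erf(0.3041) = 0.3328
CDF = 0.6664
Percentile rank = 0.6664 * 100 = 66.64

66.64


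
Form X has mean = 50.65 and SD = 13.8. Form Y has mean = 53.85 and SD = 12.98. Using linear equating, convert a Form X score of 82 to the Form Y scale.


slope = SD_Y / SD_X = 12.98 / 13.8 ~ 0.9406
intercept = mean_Y - slope * mean_X = 53.85 - (12.98 / 13.8) * 50.65 ~ 6.2096
Y = slope * X + intercept. To avoid rounding drift from the rounded slope/intercept, evaluate the equivalent form Y = mean_Y + SD_Y * (X - mean_X) / SD_X at full precision:
Y = 53.85 + 12.98 * (82 - 50.65) / 13.8
Y = 53.85 + 12.98 * 31.35 / 13.8
Y = 53.85 + 406.923 / 13.8
Y = 53.85 + 29.4872
Y = 83.3372

83.3372


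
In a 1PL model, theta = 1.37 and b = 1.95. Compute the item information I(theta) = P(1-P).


P = 1/(1+exp(-(1.37-1.95))) = 0.3589
I = P*(1-P) = 0.3589 * 0.6411
I = 0.2301

0.2301


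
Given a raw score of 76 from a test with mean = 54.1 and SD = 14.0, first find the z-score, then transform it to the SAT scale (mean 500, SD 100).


z = (X - mean) / SD = (76 - 54.1) / 14.0
z = 21.9 / 14.0
z = 1.5643
SAT-scale = SAT = 500 + 100z
Carry z at full precision (z = 21.9 / 14.0) into the conversion:
SAT-scale = 500 + 100 * (21.9 / 14.0) = 500 + 2190 / 14.0
SAT-scale = 500 + 156.4286
SAT-scale = 656.4286

656.4286


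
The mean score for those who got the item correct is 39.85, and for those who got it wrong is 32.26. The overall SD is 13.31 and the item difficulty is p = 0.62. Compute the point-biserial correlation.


q = 1 - p = 0.38
rpb = ((M1 - M0) / SD) * sqrt(p * q)
rpb = ((39.85 - 32.26) / 13.31) * sqrt(0.62 * 0.38)
rpb = 0.2768

0.2768


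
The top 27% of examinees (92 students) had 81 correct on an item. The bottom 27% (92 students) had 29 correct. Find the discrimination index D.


p_upper = 81/92 = 0.8804
p_lower = 29/92 = 0.3152
D = 0.8804 - 0.3152 = 0.5652

0.5652


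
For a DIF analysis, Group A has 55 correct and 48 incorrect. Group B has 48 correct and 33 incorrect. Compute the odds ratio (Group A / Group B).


Odds_A = 55/48 = 1.1458
Odds_B = 48/33 = 1.4545
OR = Odds_A / Odds_B = 1.1458 / 1.4545
Exactly, OR = (55 * 33) / (48 * 48) = 1815 / 2304
OR = 0.7878

0.7878


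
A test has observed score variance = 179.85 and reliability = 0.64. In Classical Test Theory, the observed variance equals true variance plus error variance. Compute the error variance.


var_true = rxx * var_obs = 0.64 * 179.85 = 115.104
var_error = var_obs - var_true
var_error = 179.85 - 115.104
var_error = 64.746

64.746


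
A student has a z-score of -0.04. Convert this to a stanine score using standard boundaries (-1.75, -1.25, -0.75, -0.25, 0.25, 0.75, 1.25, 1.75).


Stanine boundaries: [-1.75, -1.25, -0.75, -0.25, 0.25, 0.75, 1.25, 1.75]
z = -0.04
Check each boundary:
  z >= -1.75 -> could be stanine 2
  z >= -1.25 -> could be stanine 3
  z >= -0.75 -> could be stanine 4
  z >= -0.25 -> could be stanine 5
  z < 0.25
  z < 0.75
  z < 1.25
  z < 1.75
Highest qualifying boundary gives stanine = 5

5


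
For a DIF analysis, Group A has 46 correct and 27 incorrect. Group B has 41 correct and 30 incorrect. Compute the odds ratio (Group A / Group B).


Odds_A = 46/27 = 1.7037
Odds_B = 41/30 = 1.3667
OR = Odds_A / Odds_B = 1.7037 / 1.3667
Exactly, OR = (46 * 30) / (27 * 41) = 1380 / 1107
OR = 1.2466

1.2466


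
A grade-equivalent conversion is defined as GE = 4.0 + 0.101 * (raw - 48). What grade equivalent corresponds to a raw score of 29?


raw - median = 29 - 48 = -19
slope * diff = 0.101 * -19 = -1.919
GE = 4.0 + -1.919
GE = 2.081

2.081


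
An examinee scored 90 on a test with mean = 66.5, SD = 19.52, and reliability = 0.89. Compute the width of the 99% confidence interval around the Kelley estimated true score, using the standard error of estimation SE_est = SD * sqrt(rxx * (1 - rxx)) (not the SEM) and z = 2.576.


True score estimate = 0.89*90 + 0.11*66.5 = 87.415
SE_est = SD * sqrt(rxx * (1 - rxx)) = 19.52 * sqrt(0.89 * 0.11) = 19.52 * sqrt(0.0979) = 6.107608
CI = T_est +/- z * SE_est, so width = 2 * z * SE_est = 2 * 2.576 * 6.107608
Width = 31.4664

31.4664


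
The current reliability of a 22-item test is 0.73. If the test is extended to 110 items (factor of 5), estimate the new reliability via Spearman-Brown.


r_new = (n * rxx) / (1 + (n-1) * rxx)
r_new = (5 * 0.73) / (1 + 4 * 0.73)
r_new = 3.65 / 3.92
r_new = 0.9311

0.9311


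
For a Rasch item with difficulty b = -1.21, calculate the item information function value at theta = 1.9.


P = 1/(1+exp(-(1.9--1.21))) = 0.9573
I = P*(1-P) = 0.9573 * 0.0427
I = 0.0409

0.0409


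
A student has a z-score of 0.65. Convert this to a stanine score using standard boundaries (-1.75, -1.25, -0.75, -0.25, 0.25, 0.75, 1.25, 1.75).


Stanine boundaries: [-1.75, -1.25, -0.75, -0.25, 0.25, 0.75, 1.25, 1.75]
z = 0.65
Check each boundary:
  z >= -1.75 -> could be stanine 2
  z >= -1.25 -> could be stanine 3
  z >= -0.75 -> could be stanine 4
  z >= -0.25 -> could be stanine 5
  z >= 0.25 -> could be stanine 6
  z < 0.75
  z < 1.25
  z < 1.75
Highest qualifying boundary gives stanine = 6

6


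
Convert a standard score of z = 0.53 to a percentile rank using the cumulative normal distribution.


CDF(z) = 0.5 * (1 + erf(z/sqrt(2)))
erf(0.3748) = 0.4039
CDF = 0.7019
Percentile rank = 0.7019 * 100 = 70.19

70.19


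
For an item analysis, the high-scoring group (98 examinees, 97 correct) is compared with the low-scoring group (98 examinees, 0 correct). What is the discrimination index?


p_upper = 97/98 = 0.9898
p_lower = 0/98 = 0.0
D = 0.9898 - 0.0 = 0.9898

0.9898


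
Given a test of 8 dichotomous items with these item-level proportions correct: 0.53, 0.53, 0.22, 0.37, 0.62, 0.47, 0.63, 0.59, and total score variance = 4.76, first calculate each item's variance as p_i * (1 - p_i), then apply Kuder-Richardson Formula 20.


For each item, compute p_i * q_i:
  Item 1: 0.53 * 0.47 = 0.2491
  Item 2: 0.53 * 0.47 = 0.2491
  Item 3: 0.22 * 0.78 = 0.1716
  Item 4: 0.37 * 0.63 = 0.2331
  Item 5: 0.62 * 0.38 = 0.2356
  Item 6: 0.47 * 0.53 = 0.2491
  Item 7: 0.63 * 0.37 = 0.2331
  Item 8: 0.59 * 0.41 = 0.2419
Sum(p_i * q_i) = 0.2491 + 0.2491 + 0.1716 + 0.2331 + 0.2356 + 0.2491 + 0.2331 + 0.2419 = 1.8626
KR-20 = (k/(k-1)) * (1 - Sum(p_i*q_i) / Var_total)
= (8/7) * (1 - 1.8626/4.76)
= 1.1429 * 0.6087
KR-20 = 0.6957

0.6957


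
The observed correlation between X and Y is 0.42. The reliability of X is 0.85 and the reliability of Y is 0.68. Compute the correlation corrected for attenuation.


r_corrected = rxy / sqrt(rxx * ryy)
= 0.42 / sqrt(0.85 * 0.68)
= 0.42 / sqrt(0.578)
= 0.42 / 0.760263
r_corrected = 0.5524

0.5524


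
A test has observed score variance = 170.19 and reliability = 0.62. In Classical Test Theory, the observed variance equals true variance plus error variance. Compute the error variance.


var_true = rxx * var_obs = 0.62 * 170.19 = 105.5178
var_error = var_obs - var_true
var_error = 170.19 - 105.5178
var_error = 64.6722

64.6722


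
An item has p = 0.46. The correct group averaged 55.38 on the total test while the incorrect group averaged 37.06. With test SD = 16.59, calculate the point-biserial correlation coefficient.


q = 1 - p = 0.54
rpb = ((M1 - M0) / SD) * sqrt(p * q)
rpb = ((55.38 - 37.06) / 16.59) * sqrt(0.46 * 0.54)
rpb = 0.5504

0.5504


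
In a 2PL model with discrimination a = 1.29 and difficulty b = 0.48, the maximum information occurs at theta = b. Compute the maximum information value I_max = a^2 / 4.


For 2PL, max info at theta = b = 0.48
I_max = a^2 / 4 = 1.29^2 / 4
= 1.6641 / 4
I_max = 0.416

0.416


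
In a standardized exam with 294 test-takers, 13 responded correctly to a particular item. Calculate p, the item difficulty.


Item difficulty p = number correct / total examinees
p = 13 / 294
p = 0.0442

0.0442


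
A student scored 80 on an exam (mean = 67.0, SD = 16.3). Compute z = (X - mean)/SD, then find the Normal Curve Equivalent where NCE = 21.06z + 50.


z = (X - mean) / SD = (80 - 67.0) / 16.3
z = 13.0 / 16.3
z = 0.7975
NCE = NCE = 21.06z + 50
Carry z at full precision (z = 13.0 / 16.3) into the conversion:
NCE = 21.06 * (13.0 / 16.3) + 50 = 273.78 / 16.3 + 50
NCE = 16.7963 + 50
NCE = 66.7963

66.7963


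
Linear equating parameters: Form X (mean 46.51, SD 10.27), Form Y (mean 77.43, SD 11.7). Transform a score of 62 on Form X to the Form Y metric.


slope = SD_Y / SD_X = 11.7 / 10.27 ~ 1.1392
intercept = mean_Y - slope * mean_X = 77.43 - (11.7 / 10.27) * 46.51 ~ 24.4439
Y = slope * X + intercept. To avoid rounding drift from the rounded slope/intercept, evaluate the equivalent form Y = mean_Y + SD_Y * (X - mean_X) / SD_X at full precision:
Y = 77.43 + 11.7 * (62 - 46.51) / 10.27
Y = 77.43 + 11.7 * 15.49 / 10.27
Y = 77.43 + 181.233 / 10.27
Y = 77.43 + 17.6468
Y = 95.0768

95.0768


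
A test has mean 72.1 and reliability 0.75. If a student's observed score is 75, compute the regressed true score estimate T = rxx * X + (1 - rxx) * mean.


T_est = rxx * X + (1 - rxx) * mean
T_est = 0.75 * 75 + 0.25 * 72.1
T_est = 56.25 + 18.025
T_est = 74.275

74.275


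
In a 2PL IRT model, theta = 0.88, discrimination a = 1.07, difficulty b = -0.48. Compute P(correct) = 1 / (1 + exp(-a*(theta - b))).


a*(theta - b) = 1.07 * (0.88 - -0.48) = 1.4552
exp(-1.4552) = 0.2334
P = 1 / (1 + 0.2334)
P = 0.8108

0.8108


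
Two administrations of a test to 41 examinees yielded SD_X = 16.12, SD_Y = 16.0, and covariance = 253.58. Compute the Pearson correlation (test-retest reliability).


r = cov(X,Y) / (SD_X * SD_Y)
r = 253.58 / (16.12 * 16.0)
r = 253.58 / 257.92
r = 0.9832

0.9832


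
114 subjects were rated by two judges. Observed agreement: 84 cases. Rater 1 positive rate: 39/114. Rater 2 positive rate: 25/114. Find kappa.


P_o = 84/114 = 0.736842
P_e = (39*25 + 75*89) / 12996 = 0.588643
kappa = (P_o - P_e) / (1 - P_e)
kappa = (0.736842 - 0.588643) / (1 - 0.588643)
kappa = 0.3603

0.3603


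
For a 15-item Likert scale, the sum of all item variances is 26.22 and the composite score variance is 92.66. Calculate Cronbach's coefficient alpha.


alpha = (k/(k-1)) * (1 - sum(si^2)/s_total^2)
= (15/14) * (1 - 26.22/92.66)
alpha = 0.7682

0.7682


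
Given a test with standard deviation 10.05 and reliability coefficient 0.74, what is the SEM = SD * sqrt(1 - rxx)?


SEM = SD * sqrt(1 - rxx)
SEM = 10.05 * sqrt(1 - 0.74)
SEM = 10.05 * sqrt(0.26) = 10.05 * 0.509902
SEM = 5.1245

5.1245


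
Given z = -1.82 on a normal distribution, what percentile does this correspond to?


CDF(z) = 0.5 * (1 + erf(z/sqrt(2)))
erf(-1.2869) = -0.9312
CDF = 0.0344
Percentile rank = 0.0344 * 100 = 3.44

3.44


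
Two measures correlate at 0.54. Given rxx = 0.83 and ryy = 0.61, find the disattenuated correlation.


r_corrected = rxy / sqrt(rxx * ryy)
= 0.54 / sqrt(0.83 * 0.61)
= 0.54 / sqrt(0.5063)
= 0.54 / 0.711548
r_corrected = 0.7589

0.7589


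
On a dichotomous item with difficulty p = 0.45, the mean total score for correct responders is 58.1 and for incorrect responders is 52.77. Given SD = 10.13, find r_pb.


q = 1 - p = 0.55
rpb = ((M1 - M0) / SD) * sqrt(p * q)
rpb = ((58.1 - 52.77) / 10.13) * sqrt(0.45 * 0.55)
rpb = 0.2618

0.2618


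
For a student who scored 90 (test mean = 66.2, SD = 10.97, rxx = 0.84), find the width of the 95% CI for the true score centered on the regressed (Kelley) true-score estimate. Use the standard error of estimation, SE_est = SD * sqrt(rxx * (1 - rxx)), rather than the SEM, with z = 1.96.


True score estimate = 0.84*90 + 0.16*66.2 = 86.192
SE_est = SD * sqrt(rxx * (1 - rxx)) = 10.97 * sqrt(0.84 * 0.16) = 10.97 * sqrt(0.1344) = 4.021668
CI = T_est +/- z * SE_est, so width = 2 * z * SE_est = 2 * 1.96 * 4.021668
Width = 15.7649

15.7649


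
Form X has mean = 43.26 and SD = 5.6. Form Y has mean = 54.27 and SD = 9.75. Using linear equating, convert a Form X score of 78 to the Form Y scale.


slope = SD_Y / SD_X = 9.75 / 5.6 ~ 1.7411
intercept = mean_Y - slope * mean_X = 54.27 - (9.75 / 5.6) * 43.26 ~ -21.0487
Y = slope * X + intercept. To avoid rounding drift from the rounded slope/intercept, evaluate the equivalent form Y = mean_Y + SD_Y * (X - mean_X) / SD_X at full precision:
Y = 54.27 + 9.75 * (78 - 43.26) / 5.6
Y = 54.27 + 9.75 * 34.74 / 5.6
Y = 54.27 + 338.715 / 5.6
Y = 54.27 + 60.4848
Y = 114.7548

114.7548


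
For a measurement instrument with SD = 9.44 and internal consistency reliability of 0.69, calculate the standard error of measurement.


SEM = SD * sqrt(1 - rxx)
SEM = 9.44 * sqrt(1 - 0.69)
SEM = 9.44 * sqrt(0.31) = 9.44 * 0.556776
SEM = 5.256

5.256


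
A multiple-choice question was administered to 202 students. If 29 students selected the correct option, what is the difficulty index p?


Item difficulty p = number correct / total examinees
p = 29 / 202
p = 0.1436

0.1436


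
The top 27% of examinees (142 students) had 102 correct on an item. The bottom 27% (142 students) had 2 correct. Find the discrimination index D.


p_upper = 102/142 = 0.7183
p_lower = 2/142 = 0.0141
D = 0.7183 - 0.0141 = 0.7042

0.7042


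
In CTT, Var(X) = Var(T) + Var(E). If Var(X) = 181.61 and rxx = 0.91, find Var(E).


var_true = rxx * var_obs = 0.91 * 181.61 = 165.2651
var_error = var_obs - var_true
var_error = 181.61 - 165.2651
var_error = 16.3449

16.3449


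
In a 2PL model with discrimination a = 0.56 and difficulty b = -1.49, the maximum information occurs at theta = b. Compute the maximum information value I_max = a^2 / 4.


For 2PL, max info at theta = b = -1.49
I_max = a^2 / 4 = 0.56^2 / 4
= 0.3136 / 4
I_max = 0.0784

0.0784


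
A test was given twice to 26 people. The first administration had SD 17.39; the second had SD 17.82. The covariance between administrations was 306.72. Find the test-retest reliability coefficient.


r = cov(X,Y) / (SD_X * SD_Y)
r = 306.72 / (17.39 * 17.82)
r = 306.72 / 309.8898
r = 0.9898

0.9898


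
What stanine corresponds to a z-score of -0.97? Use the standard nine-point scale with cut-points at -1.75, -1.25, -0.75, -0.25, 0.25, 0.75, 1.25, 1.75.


Stanine boundaries: [-1.75, -1.25, -0.75, -0.25, 0.25, 0.75, 1.25, 1.75]
z = -0.97
Check each boundary:
  z >= -1.75 -> could be stanine 2
  z >= -1.25 -> could be stanine 3
  z < -0.75
  z < -0.25
  z < 0.25
  z < 0.75
  z < 1.25
  z < 1.75
Highest qualifying boundary gives stanine = 3

3


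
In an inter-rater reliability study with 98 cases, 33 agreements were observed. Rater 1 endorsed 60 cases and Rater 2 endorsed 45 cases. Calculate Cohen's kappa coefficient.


P_o = 33/98 = 0.336735
P_e = (60*45 + 38*53) / 9604 = 0.490837
kappa = (P_o - P_e) / (1 - P_e)
kappa = (0.336735 - 0.490837) / (1 - 0.490837)
kappa = -0.3027

-0.3027


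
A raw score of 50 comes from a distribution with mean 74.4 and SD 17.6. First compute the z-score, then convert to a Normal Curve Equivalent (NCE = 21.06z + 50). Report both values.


z = (X - mean) / SD = (50 - 74.4) / 17.6
z = -24.4 / 17.6
z = -1.3864
NCE = NCE = 21.06z + 50
Carry z at full precision (z = -24.4 / 17.6) into the conversion:
NCE = 21.06 * (-24.4 / 17.6) + 50 = -513.864 / 17.6 + 50
NCE = -29.1968 + 50
NCE = 20.8032

20.8032


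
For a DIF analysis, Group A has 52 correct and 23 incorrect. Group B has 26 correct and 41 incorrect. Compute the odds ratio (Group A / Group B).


Odds_A = 52/23 = 2.2609
Odds_B = 26/41 = 0.6341
OR = Odds_A / Odds_B = 2.2609 / 0.6341
Exactly, OR = (52 * 41) / (23 * 26) = 2132 / 598
OR = 3.5652

3.5652


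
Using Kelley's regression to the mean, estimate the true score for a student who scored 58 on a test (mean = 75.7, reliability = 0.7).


T_est = rxx * X + (1 - rxx) * mean
T_est = 0.7 * 58 + 0.3 * 75.7
T_est = 40.6 + 22.71
T_est = 63.31

63.31


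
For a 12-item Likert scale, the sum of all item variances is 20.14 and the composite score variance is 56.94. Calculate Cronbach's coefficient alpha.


alpha = (k/(k-1)) * (1 - sum(si^2)/s_total^2)
= (12/11) * (1 - 20.14/56.94)
alpha = 0.705

0.705


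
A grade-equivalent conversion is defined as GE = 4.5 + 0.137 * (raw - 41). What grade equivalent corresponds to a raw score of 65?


raw - median = 65 - 41 = 24
slope * diff = 0.137 * 24 = 3.288
GE = 4.5 + 3.288
GE = 7.788

7.788


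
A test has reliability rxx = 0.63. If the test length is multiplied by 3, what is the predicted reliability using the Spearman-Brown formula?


r_new = (n * rxx) / (1 + (n-1) * rxx)
r_new = (3 * 0.63) / (1 + 2 * 0.63)
r_new = 1.89 / 2.26
r_new = 0.8363

0.8363


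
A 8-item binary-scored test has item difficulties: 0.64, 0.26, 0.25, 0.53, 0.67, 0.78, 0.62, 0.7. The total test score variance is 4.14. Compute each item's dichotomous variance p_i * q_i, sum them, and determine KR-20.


For each item, compute p_i * q_i:
  Item 1: 0.64 * 0.36 = 0.2304
  Item 2: 0.26 * 0.74 = 0.1924
  Item 3: 0.25 * 0.75 = 0.1875
  Item 4: 0.53 * 0.47 = 0.2491
  Item 5: 0.67 * 0.33 = 0.2211
  Item 6: 0.78 * 0.22 = 0.1716
  Item 7: 0.62 * 0.38 = 0.2356
  Item 8: 0.7 * 0.3 = 0.21
Sum(p_i * q_i) = 0.2304 + 0.1924 + 0.1875 + 0.2491 + 0.2211 + 0.1716 + 0.2356 + 0.21 = 1.6977
KR-20 = (k/(k-1)) * (1 - Sum(p_i*q_i) / Var_total)
= (8/7) * (1 - 1.6977/4.14)
= 1.1429 * 0.5899
KR-20 = 0.6742

0.6742


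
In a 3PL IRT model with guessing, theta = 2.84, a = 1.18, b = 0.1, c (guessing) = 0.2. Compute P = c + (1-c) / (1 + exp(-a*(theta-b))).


logit = 1.18*(2.84 - 0.1) = 3.2332
P* = 1/(1 + exp(-3.2332)) = 0.9621
P = 0.2 + (1 - 0.2) * 0.9621
P = 0.9697

0.9697


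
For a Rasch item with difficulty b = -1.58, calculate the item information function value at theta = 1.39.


P = 1/(1+exp(-(1.39--1.58))) = 0.9512
I = P*(1-P) = 0.9512 * 0.0488
I = 0.0464

0.0464


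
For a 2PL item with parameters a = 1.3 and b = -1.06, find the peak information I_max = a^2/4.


For 2PL, max info at theta = b = -1.06
I_max = a^2 / 4 = 1.3^2 / 4
= 1.69 / 4
I_max = 0.4225

0.4225


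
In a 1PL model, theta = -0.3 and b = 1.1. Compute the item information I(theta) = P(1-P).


P = 1/(1+exp(-(-0.3-1.1))) = 0.1978
I = P*(1-P) = 0.1978 * 0.8022
I = 0.1587

0.1587


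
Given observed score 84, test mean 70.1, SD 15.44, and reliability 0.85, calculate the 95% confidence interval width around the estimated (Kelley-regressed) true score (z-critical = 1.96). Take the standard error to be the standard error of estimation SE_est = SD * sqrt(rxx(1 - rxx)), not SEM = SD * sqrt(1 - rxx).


True score estimate = 0.85*84 + 0.15*70.1 = 81.915
SE_est = SD * sqrt(rxx * (1 - rxx)) = 15.44 * sqrt(0.85 * 0.15) = 15.44 * sqrt(0.1275) = 5.513183
CI = T_est +/- z * SE_est, so width = 2 * z * SE_est = 2 * 1.96 * 5.513183
Width = 21.6117

21.6117


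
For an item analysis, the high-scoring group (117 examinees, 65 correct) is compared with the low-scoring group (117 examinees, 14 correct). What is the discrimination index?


p_upper = 65/117 = 0.5556
p_lower = 14/117 = 0.1197
D = 0.5556 - 0.1197 = 0.4359

0.4359


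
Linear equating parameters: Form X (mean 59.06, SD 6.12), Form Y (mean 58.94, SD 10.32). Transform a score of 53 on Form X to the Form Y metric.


slope = SD_Y / SD_X = 10.32 / 6.12 ~ 1.6863
intercept = mean_Y - slope * mean_X = 58.94 - (10.32 / 6.12) * 59.06 ~ -40.6514
Y = slope * X + intercept. To avoid rounding drift from the rounded slope/intercept, evaluate the equivalent form Y = mean_Y + SD_Y * (X - mean_X) / SD_X at full precision:
Y = 58.94 + 10.32 * (53 - 59.06) / 6.12
Y = 58.94 - 10.32 * 6.06 / 6.12
Y = 58.94 - 62.5392 / 6.12
Y = 58.94 - 10.2188
Y = 48.7212

48.7212


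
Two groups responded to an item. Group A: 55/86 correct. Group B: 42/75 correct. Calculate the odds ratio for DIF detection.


Odds_A = 55/31 = 1.7742
Odds_B = 42/33 = 1.2727
OR = Odds_A / Odds_B = 1.7742 / 1.2727
Exactly, OR = (55 * 33) / (31 * 42) = 1815 / 1302
OR = 1.394

1.394


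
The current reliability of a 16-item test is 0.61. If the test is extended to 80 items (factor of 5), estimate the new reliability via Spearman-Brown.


r_new = (n * rxx) / (1 + (n-1) * rxx)
r_new = (5 * 0.61) / (1 + 4 * 0.61)
r_new = 3.05 / 3.44
r_new = 0.8866

0.8866


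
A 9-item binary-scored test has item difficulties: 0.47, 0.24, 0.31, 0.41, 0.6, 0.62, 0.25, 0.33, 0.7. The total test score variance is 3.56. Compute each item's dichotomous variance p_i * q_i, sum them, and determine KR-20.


For each item, compute p_i * q_i:
  Item 1: 0.47 * 0.53 = 0.2491
  Item 2: 0.24 * 0.76 = 0.1824
  Item 3: 0.31 * 0.69 = 0.2139
  Item 4: 0.41 * 0.59 = 0.2419
  Item 5: 0.6 * 0.4 = 0.24
  Item 6: 0.62 * 0.38 = 0.2356
  Item 7: 0.25 * 0.75 = 0.1875
  Item 8: 0.33 * 0.67 = 0.2211
  Item 9: 0.7 * 0.3 = 0.21
Sum(p_i * q_i) = 0.2491 + 0.1824 + 0.2139 + 0.2419 + 0.24 + 0.2356 + 0.1875 + 0.2211 + 0.21 = 1.9815
KR-20 = (k/(k-1)) * (1 - Sum(p_i*q_i) / Var_total)
= (9/8) * (1 - 1.9815/3.56)
= 1.125 * 0.4434
KR-20 = 0.4988

0.4988


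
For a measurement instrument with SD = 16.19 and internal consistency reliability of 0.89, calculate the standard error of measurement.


SEM = SD * sqrt(1 - rxx)
SEM = 16.19 * sqrt(1 - 0.89)
SEM = 16.19 * sqrt(0.11) = 16.19 * 0.331662
SEM = 5.3696

5.3696


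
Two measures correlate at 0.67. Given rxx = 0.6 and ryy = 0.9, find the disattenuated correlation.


r_corrected = rxy / sqrt(rxx * ryy)
= 0.67 / sqrt(0.6 * 0.9)
= 0.67 / sqrt(0.54)
= 0.67 / 0.734847
r_corrected = 0.9118

0.9118


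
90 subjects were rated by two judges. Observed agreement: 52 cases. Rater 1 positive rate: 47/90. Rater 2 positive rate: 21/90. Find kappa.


P_o = 52/90 = 0.577778
P_e = (47*21 + 43*69) / 8100 = 0.488148
kappa = (P_o - P_e) / (1 - P_e)
kappa = (0.577778 - 0.488148) / (1 - 0.488148)
kappa = 0.1751

0.1751


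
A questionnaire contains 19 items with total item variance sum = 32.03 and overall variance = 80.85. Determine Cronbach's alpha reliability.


alpha = (k/(k-1)) * (1 - sum(si^2)/s_total^2)
= (19/18) * (1 - 32.03/80.85)
alpha = 0.6374

0.6374


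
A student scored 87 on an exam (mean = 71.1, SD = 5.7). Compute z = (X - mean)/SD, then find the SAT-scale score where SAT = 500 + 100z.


z = (X - mean) / SD = (87 - 71.1) / 5.7
z = 15.9 / 5.7
z = 2.7895
SAT-scale = SAT = 500 + 100z
Carry z at full precision (z = 15.9 / 5.7) into the conversion:
SAT-scale = 500 + 100 * (15.9 / 5.7) = 500 + 1590 / 5.7
SAT-scale = 500 + 278.9474
SAT-scale = 778.9474

778.9474


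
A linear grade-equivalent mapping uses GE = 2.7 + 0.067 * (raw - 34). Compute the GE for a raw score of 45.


raw - median = 45 - 34 = 11
slope * diff = 0.067 * 11 = 0.737
GE = 2.7 + 0.737
GE = 3.437

3.437


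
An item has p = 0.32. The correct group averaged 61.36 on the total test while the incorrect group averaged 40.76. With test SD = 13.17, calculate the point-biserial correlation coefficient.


q = 1 - p = 0.68
rpb = ((M1 - M0) / SD) * sqrt(p * q)
rpb = ((61.36 - 40.76) / 13.17) * sqrt(0.32 * 0.68)
rpb = 0.7296

0.7296


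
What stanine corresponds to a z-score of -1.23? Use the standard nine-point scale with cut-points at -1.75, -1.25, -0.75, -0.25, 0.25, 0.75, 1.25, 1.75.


Stanine boundaries: [-1.75, -1.25, -0.75, -0.25, 0.25, 0.75, 1.25, 1.75]
z = -1.23
Check each boundary:
  z >= -1.75 -> could be stanine 2
  z >= -1.25 -> could be stanine 3
  z < -0.75
  z < -0.25
  z < 0.25
  z < 0.75
  z < 1.25
  z < 1.75
Highest qualifying boundary gives stanine = 3

3


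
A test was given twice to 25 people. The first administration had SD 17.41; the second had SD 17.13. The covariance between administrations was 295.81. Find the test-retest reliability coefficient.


r = cov(X,Y) / (SD_X * SD_Y)
r = 295.81 / (17.41 * 17.13)
r = 295.81 / 298.2333
r = 0.9919

0.9919


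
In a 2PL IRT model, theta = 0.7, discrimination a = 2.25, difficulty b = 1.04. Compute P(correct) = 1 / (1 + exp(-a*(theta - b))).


a*(theta - b) = 2.25 * (0.7 - 1.04) = -0.765
exp(--0.765) = 2.149
P = 1 / (1 + 2.149)
P = 0.3176

0.3176


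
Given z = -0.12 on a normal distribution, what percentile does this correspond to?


CDF(z) = 0.5 * (1 + erf(z/sqrt(2)))
erf(-0.0849) = -0.0955
CDF = 0.4522
Percentile rank = 0.4522 * 100 = 45.22

45.22


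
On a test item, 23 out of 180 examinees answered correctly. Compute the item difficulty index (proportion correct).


Item difficulty p = number correct / total examinees
p = 23 / 180
p = 0.1278

0.1278


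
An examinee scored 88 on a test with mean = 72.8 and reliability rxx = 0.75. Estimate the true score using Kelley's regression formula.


T_est = rxx * X + (1 - rxx) * mean
T_est = 0.75 * 88 + 0.25 * 72.8
T_est = 66.0 + 18.2
T_est = 84.2

84.2


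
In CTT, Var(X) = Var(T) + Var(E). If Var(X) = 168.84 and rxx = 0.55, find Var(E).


var_true = rxx * var_obs = 0.55 * 168.84 = 92.862
var_error = var_obs - var_true
var_error = 168.84 - 92.862
var_error = 75.978

75.978


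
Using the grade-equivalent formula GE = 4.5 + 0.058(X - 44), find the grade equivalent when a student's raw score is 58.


raw - median = 58 - 44 = 14
slope * diff = 0.058 * 14 = 0.812
GE = 4.5 + 0.812
GE = 5.312

5.312


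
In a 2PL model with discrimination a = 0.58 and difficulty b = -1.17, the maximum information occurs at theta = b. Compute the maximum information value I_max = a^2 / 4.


For 2PL, max info at theta = b = -1.17
I_max = a^2 / 4 = 0.58^2 / 4
= 0.3364 / 4
I_max = 0.0841

0.0841


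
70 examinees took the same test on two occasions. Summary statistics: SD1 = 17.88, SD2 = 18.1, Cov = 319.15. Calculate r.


r = cov(X,Y) / (SD_X * SD_Y)
r = 319.15 / (17.88 * 18.1)
r = 319.15 / 323.628
r = 0.9862

0.9862


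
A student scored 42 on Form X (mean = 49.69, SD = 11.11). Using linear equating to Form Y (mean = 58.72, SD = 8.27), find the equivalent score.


slope = SD_Y / SD_X = 8.27 / 11.11 ~ 0.7444
intercept = mean_Y - slope * mean_X = 58.72 - (8.27 / 11.11) * 49.69 ~ 21.732
Y = slope * X + intercept. To avoid rounding drift from the rounded slope/intercept, evaluate the equivalent form Y = mean_Y + SD_Y * (X - mean_X) / SD_X at full precision:
Y = 58.72 + 8.27 * (42 - 49.69) / 11.11
Y = 58.72 - 8.27 * 7.69 / 11.11
Y = 58.72 - 63.5963 / 11.11
Y = 58.72 - 5.7242
Y = 52.9958

52.9958


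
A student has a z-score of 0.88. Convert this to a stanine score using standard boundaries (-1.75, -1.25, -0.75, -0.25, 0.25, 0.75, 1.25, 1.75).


Stanine boundaries: [-1.75, -1.25, -0.75, -0.25, 0.25, 0.75, 1.25, 1.75]
z = 0.88
Check each boundary:
  z >= -1.75 -> could be stanine 2
  z >= -1.25 -> could be stanine 3
  z >= -0.75 -> could be stanine 4
  z >= -0.25 -> could be stanine 5
  z >= 0.25 -> could be stanine 6
  z >= 0.75 -> could be stanine 7
  z < 1.25
  z < 1.75
Highest qualifying boundary gives stanine = 7

7


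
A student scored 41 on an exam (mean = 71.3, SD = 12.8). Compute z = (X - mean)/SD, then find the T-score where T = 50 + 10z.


z = (X - mean) / SD = (41 - 71.3) / 12.8
z = -30.3 / 12.8
z = -2.3672
T-score = T = 50 + 10z
Carry z at full precision (z = -30.3 / 12.8) into the conversion:
T-score = 50 + 10 * (-30.3 / 12.8) = 50 + -303 / 12.8
T-score = 50 + -23.6719
T-score = 26.3281

26.3281


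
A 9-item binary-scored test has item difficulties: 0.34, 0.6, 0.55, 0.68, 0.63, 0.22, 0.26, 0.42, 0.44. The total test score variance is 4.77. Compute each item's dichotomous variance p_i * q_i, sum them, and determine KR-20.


For each item, compute p_i * q_i:
  Item 1: 0.34 * 0.66 = 0.2244
  Item 2: 0.6 * 0.4 = 0.24
  Item 3: 0.55 * 0.45 = 0.2475
  Item 4: 0.68 * 0.32 = 0.2176
  Item 5: 0.63 * 0.37 = 0.2331
  Item 6: 0.22 * 0.78 = 0.1716
  Item 7: 0.26 * 0.74 = 0.1924
  Item 8: 0.42 * 0.58 = 0.2436
  Item 9: 0.44 * 0.56 = 0.2464
Sum(p_i * q_i) = 0.2244 + 0.24 + 0.2475 + 0.2176 + 0.2331 + 0.1716 + 0.1924 + 0.2436 + 0.2464 = 2.0166
KR-20 = (k/(k-1)) * (1 - Sum(p_i*q_i) / Var_total)
= (9/8) * (1 - 2.0166/4.77)
= 1.125 * 0.5772
KR-20 = 0.6494

0.6494


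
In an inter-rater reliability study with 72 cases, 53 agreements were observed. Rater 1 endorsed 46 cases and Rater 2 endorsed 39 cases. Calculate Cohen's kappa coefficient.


P_o = 53/72 = 0.736111
P_e = (46*39 + 26*33) / 5184 = 0.511574
kappa = (P_o - P_e) / (1 - P_e)
kappa = (0.736111 - 0.511574) / (1 - 0.511574)
kappa = 0.4597

0.4597


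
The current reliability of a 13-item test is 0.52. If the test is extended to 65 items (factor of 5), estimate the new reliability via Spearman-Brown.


r_new = (n * rxx) / (1 + (n-1) * rxx)
r_new = (5 * 0.52) / (1 + 4 * 0.52)
r_new = 2.6 / 3.08
r_new = 0.8442

0.8442


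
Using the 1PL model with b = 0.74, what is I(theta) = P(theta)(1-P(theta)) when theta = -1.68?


P = 1/(1+exp(-(-1.68-0.74))) = 0.0817
I = P*(1-P) = 0.0817 * 0.9183
I = 0.075

0.075


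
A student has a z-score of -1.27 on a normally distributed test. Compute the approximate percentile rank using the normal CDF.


CDF(z) = 0.5 * (1 + erf(z/sqrt(2)))
erf(-0.898) = -0.7959
CDF = 0.102
Percentile rank = 0.102 * 100 = 10.2

10.2


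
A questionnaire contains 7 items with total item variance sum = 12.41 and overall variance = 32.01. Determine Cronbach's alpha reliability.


alpha = (k/(k-1)) * (1 - sum(si^2)/s_total^2)
= (7/6) * (1 - 12.41/32.01)
alpha = 0.7144

0.7144


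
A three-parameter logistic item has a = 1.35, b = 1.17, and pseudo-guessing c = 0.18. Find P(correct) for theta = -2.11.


logit = 1.35*(-2.11 - 1.17) = -4.428
P* = 1/(1 + exp(--4.428)) = 0.0118
P = 0.18 + (1 - 0.18) * 0.0118
P = 0.1897

0.1897


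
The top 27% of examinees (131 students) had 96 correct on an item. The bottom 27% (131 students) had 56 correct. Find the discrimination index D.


p_upper = 96/131 = 0.7328
p_lower = 56/131 = 0.4275
D = 0.7328 - 0.4275 = 0.3053

0.3053


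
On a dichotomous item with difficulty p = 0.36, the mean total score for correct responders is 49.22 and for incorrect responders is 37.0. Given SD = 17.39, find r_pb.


q = 1 - p = 0.64
rpb = ((M1 - M0) / SD) * sqrt(p * q)
rpb = ((49.22 - 37.0) / 17.39) * sqrt(0.36 * 0.64)
rpb = 0.3373

0.3373


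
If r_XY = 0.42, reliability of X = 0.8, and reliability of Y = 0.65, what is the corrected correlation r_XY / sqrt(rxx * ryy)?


r_corrected = rxy / sqrt(rxx * ryy)
= 0.42 / sqrt(0.8 * 0.65)
= 0.42 / sqrt(0.52)
= 0.42 / 0.72111
r_corrected = 0.5824

0.5824


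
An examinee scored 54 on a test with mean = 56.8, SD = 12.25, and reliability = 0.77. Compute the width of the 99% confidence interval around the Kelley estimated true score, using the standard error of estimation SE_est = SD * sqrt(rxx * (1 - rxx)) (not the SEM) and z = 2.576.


True score estimate = 0.77*54 + 0.23*56.8 = 54.644
SE_est = SD * sqrt(rxx * (1 - rxx)) = 12.25 * sqrt(0.77 * 0.23) = 12.25 * sqrt(0.1771) = 5.155198
CI = T_est +/- z * SE_est, so width = 2 * z * SE_est = 2 * 2.576 * 5.155198
Width = 26.5596

26.5596


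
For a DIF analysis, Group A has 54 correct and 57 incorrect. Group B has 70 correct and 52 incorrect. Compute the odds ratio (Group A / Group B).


Odds_A = 54/57 = 0.9474
Odds_B = 70/52 = 1.3462
OR = Odds_A / Odds_B = 0.9474 / 1.3462
Exactly, OR = (54 * 52) / (57 * 70) = 2808 / 3990
OR = 0.7038

0.7038


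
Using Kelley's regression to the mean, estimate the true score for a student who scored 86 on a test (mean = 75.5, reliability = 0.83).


T_est = rxx * X + (1 - rxx) * mean
T_est = 0.83 * 86 + 0.17 * 75.5
T_est = 71.38 + 12.835
T_est = 84.215

84.215


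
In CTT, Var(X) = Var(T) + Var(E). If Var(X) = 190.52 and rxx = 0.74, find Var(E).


var_true = rxx * var_obs = 0.74 * 190.52 = 140.9848
var_error = var_obs - var_true
var_error = 190.52 - 140.9848
var_error = 49.5352

49.5352


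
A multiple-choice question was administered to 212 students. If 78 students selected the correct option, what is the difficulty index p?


Item difficulty p = number correct / total examinees
p = 78 / 212
p = 0.3679

0.3679
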